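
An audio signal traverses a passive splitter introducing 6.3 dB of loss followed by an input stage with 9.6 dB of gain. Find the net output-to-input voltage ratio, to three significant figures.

Net gain = (−6.3) + 9.6 = 3.3 dB.
Voltage ratio = 10^(3.3/20) = 1.46.

1.46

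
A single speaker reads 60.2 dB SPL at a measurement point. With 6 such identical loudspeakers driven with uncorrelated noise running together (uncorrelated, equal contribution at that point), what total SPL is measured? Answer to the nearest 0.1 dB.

6 equal incoherent sources raise the level by 10·log₁₀(6) = 7.78 dB.
L_total = 60.2 + 7.78 = 68.0 dB SPL.

68.0 dB SPL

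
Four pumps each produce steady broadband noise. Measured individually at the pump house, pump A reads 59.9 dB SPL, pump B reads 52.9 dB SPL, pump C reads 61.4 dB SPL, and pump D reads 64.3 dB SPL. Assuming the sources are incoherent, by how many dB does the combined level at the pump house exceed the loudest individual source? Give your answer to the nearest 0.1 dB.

Incoherent sources sum as intensities:
L_total = 10·log₁₀(10^(59.9/10) + 10^(52.9/10) + 10^(61.4/10) + 10^(64.3/10)) = 67.20 dB SPL.
Excess over the loudest (64.3 dB): 67.20 − 64.3 = 2.9 dB.

2.9 dB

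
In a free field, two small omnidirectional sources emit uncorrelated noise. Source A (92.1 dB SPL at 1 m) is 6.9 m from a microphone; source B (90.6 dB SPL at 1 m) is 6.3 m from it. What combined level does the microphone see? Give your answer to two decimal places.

77.99 dB SPL

At the listener: L_A = 92.1 − 20·log₁₀(6.9) = 75.323 dB; L_B = 90.6 − 20·log₁₀(6.3) = 74.613 dB.
Combined: 10·log₁₀(10^(75.323/10)+10^(74.613/10)) = 77.99 dB SPL.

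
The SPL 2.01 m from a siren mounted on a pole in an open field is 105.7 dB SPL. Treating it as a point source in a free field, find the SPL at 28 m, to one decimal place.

82.8 dB SPL

For a point source in a free field, ΔL = −20·log₁₀(d₂/d₁).
ΔL = −20·log₁₀(28/2.01) = -22.88 dB, so L₂ = 105.7 + (-22.88) = 82.8 dB SPL.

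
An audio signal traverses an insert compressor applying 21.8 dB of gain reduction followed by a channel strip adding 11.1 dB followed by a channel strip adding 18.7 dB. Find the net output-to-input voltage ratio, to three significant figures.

2.51

Net gain = (−21.8) + 11.1 + 18.7 = 8.0 dB.
Voltage ratio = 10^(8.0/20) = 2.51.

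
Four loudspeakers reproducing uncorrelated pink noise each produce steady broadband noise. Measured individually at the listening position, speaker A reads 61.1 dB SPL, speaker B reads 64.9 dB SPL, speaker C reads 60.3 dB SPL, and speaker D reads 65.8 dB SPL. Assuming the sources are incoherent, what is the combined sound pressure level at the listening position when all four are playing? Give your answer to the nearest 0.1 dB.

Uncorrelated sources add in intensity (power), not in dB.
L_total = 10·log₁₀(10^(61.1/10) + 10^(64.9/10) + 10^(60.3/10) + 10^(65.8/10)) = 10·log₁₀(9252000) = 69.7 dB SPL.

69.7 dB SPL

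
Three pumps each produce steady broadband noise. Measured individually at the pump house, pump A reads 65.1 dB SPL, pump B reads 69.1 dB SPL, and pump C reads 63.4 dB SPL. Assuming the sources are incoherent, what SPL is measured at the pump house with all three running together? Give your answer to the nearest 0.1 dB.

Uncorrelated sources add in intensity (power), not in dB.
L_total = 10·log₁₀(10^(65.1/10) + 10^(69.1/10) + 10^(63.4/10)) = 10·log₁₀(13550000) = 71.3 dB SPL.

71.3 dB SPL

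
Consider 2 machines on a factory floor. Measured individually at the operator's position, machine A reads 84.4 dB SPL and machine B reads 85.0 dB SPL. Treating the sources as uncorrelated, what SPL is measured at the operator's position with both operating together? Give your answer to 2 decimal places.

87.72 dB SPL

Add the sources as powers (linear), then convert back to dB:
L_total = 10·log₁₀(10^(84.4/10) + 10^(85.0/10)) = 10·log₁₀(591700000) = 87.72 dB SPL.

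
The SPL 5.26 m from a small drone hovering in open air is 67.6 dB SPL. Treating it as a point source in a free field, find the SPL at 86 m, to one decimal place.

43.3 dB SPL

For a point source in a free field, ΔL = −20·log₁₀(d₂/d₁).
ΔL = −20·log₁₀(86/5.26) = -24.27 dB, so L₂ = 67.6 + (-24.27) = 43.3 dB SPL.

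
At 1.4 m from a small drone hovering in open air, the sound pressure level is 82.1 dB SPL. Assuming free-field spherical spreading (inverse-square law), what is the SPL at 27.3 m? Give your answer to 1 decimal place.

Inverse-square spreading gives ΔL = −20·log₁₀(d₂/d₁).
ΔL = −20·log₁₀(27.3/1.4) = -25.80 dB, so L₂ = 82.1 + (-25.80) = 56.3 dB SPL.

56.3 dB SPL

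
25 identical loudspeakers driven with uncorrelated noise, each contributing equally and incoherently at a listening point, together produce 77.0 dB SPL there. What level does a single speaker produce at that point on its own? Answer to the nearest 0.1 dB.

63.0 dB SPL

25 equal incoherent sources add 10·log₁₀(25) = 13.98 dB over one source.
L_one = 77.0 − 13.98 = 63.0 dB SPL.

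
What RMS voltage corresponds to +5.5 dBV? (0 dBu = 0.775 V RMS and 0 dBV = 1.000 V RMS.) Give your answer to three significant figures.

V = 1.000 V × 10^(+5.5/20).
= 1.000 × 1.884 = 1.88 V.

1.88 V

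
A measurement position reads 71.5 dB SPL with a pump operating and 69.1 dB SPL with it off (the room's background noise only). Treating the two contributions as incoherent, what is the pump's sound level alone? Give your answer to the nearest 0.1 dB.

Remove the background by subtracting linear intensities:
L_src = 10·log₁₀(10^(71.5/10) − 10^(69.1/10)) = 10·log₁₀(5997000) = 67.8 dB SPL.

67.8 dB SPL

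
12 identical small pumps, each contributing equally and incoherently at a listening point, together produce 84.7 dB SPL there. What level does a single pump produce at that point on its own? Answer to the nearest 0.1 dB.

12 equal incoherent sources add 10·log₁₀(12) = 10.79 dB over one source.
L_one = 84.7 − 10.79 = 73.9 dB SPL.

73.9 dB SPL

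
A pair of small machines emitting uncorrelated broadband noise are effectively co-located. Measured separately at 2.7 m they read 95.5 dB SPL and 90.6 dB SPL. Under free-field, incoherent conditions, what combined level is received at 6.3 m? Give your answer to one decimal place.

Combined at 2.7 m: 10·log₁₀(10^(95.5/10)+10^(90.6/10)) = 96.72 dB SPL.
Then apply −20·log₁₀(6.3/2.7) = -7.36 dB → 89.4 dB SPL.

89.4 dB SPL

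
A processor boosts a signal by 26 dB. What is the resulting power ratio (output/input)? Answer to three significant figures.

Power ratio = 10^(dB/10).
10^(26/10) = 10^(2.600) = 398.

398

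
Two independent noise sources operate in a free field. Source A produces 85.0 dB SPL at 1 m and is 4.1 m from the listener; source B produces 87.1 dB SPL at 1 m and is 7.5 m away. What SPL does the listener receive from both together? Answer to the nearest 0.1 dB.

At the listener: L_A = 85.0 − 20·log₁₀(4.1) = 72.74 dB; L_B = 87.1 − 20·log₁₀(7.5) = 69.60 dB.
Combined: 10·log₁₀(10^(72.74/10)+10^(69.60/10)) = 74.5 dB SPL.

74.5 dB SPL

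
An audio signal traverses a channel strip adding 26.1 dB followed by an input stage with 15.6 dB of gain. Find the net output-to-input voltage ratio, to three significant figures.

122

Net gain = 26.1 + 15.6 = 41.7 dB.
Voltage ratio = 10^(41.7/20) = 122.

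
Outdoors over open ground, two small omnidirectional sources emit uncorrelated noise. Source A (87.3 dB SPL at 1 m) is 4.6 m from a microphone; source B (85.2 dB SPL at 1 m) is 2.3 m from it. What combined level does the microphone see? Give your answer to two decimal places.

79.44 dB SPL

At the listener: L_A = 87.3 − 20·log₁₀(4.6) = 74.045 dB; L_B = 85.2 − 20·log₁₀(2.3) = 77.965 dB.
Combined: 10·log₁₀(10^(74.045/10)+10^(77.965/10)) = 79.44 dB SPL.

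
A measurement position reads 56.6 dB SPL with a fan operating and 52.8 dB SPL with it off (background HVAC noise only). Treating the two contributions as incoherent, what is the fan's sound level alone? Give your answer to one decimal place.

Subtract intensities: L_src = 10·log₁₀(10^(L_total/10) − 10^(L_bg/10)).
L_src = 10·log₁₀(10^(56.6/10) − 10^(52.8/10)) = 10·log₁₀(266500) = 54.3 dB SPL.

54.3 dB SPL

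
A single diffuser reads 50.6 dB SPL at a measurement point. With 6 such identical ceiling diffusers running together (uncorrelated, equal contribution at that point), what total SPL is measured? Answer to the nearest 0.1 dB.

58.4 dB SPL

6 equal incoherent sources raise the level by 10·log₁₀(6) = 7.78 dB.
L_total = 50.6 + 7.78 = 58.4 dB SPL.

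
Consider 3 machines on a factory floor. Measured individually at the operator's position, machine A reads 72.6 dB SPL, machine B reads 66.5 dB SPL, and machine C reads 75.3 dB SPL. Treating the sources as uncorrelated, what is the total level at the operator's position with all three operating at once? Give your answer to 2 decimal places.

Add the sources as powers (linear), then convert back to dB:
L_total = 10·log₁₀(10^(72.6/10) + 10^(66.5/10) + 10^(75.3/10)) = 10·log₁₀(56550000) = 77.52 dB SPL.

77.52 dB SPL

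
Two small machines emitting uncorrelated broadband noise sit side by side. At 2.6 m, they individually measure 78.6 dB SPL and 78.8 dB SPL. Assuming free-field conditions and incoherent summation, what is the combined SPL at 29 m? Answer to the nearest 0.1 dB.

60.8 dB SPL

Combined at 2.6 m: 10·log₁₀(10^(78.6/10)+10^(78.8/10)) = 81.71 dB SPL.
Then apply −20·log₁₀(29/2.6) = -20.95 dB → 60.8 dB SPL.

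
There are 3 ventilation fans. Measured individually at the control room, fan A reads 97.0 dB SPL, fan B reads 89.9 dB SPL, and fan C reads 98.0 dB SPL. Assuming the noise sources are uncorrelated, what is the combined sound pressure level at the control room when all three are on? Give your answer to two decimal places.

Add the sources as powers (linear), then convert back to dB:
L_total = 10·log₁₀(10^(97.0/10) + 10^(89.9/10) + 10^(98.0/10)) = 10·log₁₀(12299000000) = 100.90 dB SPL.

100.90 dB SPL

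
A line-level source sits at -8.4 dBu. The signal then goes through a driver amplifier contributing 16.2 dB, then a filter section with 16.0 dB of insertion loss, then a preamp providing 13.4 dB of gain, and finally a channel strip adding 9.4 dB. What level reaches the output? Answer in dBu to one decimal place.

+14.6 dBu

In dB, series stages simply add:
-8.4 + 16.2 − 16.0 + 13.4 + 9.4 = +14.6 dBu.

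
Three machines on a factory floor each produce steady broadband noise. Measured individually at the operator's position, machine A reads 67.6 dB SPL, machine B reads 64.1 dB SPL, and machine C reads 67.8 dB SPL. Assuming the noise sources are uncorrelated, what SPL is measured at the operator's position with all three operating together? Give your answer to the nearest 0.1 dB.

71.6 dB SPL

Add the sources as powers (linear), then convert back to dB:
L_total = 10·log₁₀(10^(67.6/10) + 10^(64.1/10) + 10^(67.8/10)) = 10·log₁₀(14350000) = 71.6 dB SPL.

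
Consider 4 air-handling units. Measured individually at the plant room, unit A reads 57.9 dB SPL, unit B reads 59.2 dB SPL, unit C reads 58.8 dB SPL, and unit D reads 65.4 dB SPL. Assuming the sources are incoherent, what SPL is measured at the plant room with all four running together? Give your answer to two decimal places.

67.54 dB SPL

Add the sources as powers (linear), then convert back to dB:
L_total = 10·log₁₀(10^(57.9/10) + 10^(59.2/10) + 10^(58.8/10) + 10^(65.4/10)) = 10·log₁₀(5674000) = 67.54 dB SPL.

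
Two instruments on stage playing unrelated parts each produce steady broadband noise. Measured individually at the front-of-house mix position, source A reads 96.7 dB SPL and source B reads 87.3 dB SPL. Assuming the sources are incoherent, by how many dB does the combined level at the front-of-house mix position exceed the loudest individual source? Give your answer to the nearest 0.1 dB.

Uncorrelated sources add in intensity (power), not in dB.
L_total = 10·log₁₀(10^(96.7/10) + 10^(87.3/10)) = 97.17 dB SPL.
Excess over the loudest (96.7 dB): 97.17 − 96.7 = 0.5 dB.

0.5 dB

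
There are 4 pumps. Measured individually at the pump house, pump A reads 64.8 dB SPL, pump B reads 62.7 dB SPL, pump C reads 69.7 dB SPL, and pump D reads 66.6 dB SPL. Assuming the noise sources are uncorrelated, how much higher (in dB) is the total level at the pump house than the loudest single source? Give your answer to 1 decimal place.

3.0 dB

Uncorrelated sources add in intensity (power), not in dB.
L_total = 10·log₁₀(10^(64.8/10) + 10^(62.7/10) + 10^(69.7/10) + 10^(66.6/10)) = 72.74 dB SPL.
Excess over the loudest (69.7 dB): 72.74 − 69.7 = 3.0 dB.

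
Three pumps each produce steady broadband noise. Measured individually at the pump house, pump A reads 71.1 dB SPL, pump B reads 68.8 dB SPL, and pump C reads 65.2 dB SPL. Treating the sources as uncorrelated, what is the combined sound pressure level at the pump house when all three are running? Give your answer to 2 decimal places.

73.76 dB SPL

Uncorrelated sources add in intensity (power), not in dB.
L_total = 10·log₁₀(10^(71.1/10) + 10^(68.8/10) + 10^(65.2/10)) = 10·log₁₀(23780000) = 73.76 dB SPL.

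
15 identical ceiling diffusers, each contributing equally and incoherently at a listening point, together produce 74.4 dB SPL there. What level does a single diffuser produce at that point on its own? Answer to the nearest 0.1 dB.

62.6 dB SPL

15 equal incoherent sources add 10·log₁₀(15) = 11.76 dB over one source.
L_one = 74.4 − 11.76 = 62.6 dB SPL.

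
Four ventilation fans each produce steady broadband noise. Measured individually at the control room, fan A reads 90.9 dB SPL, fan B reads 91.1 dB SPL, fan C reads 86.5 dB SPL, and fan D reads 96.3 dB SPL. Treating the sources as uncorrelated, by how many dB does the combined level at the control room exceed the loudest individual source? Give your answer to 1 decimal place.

Add the sources as powers (linear), then convert back to dB:
L_total = 10·log₁₀(10^(90.9/10) + 10^(91.1/10) + 10^(86.5/10) + 10^(96.3/10)) = 98.59 dB SPL.
Excess over the loudest (96.3 dB): 98.59 − 96.3 = 2.3 dB.

2.3 dB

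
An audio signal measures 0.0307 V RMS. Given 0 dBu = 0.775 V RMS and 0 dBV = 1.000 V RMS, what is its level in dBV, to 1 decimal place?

-30.3 dBV

dBV = 20·log₁₀(V / 1.000 V).
20·log₁₀(0.0307/1.000) = -30.3 dBV.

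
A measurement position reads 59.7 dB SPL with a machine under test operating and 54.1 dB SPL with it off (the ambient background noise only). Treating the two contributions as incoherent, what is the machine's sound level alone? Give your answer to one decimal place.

58.3 dB SPL

Background correction is a power subtraction:
L_src = 10·log₁₀(10^(59.7/10) − 10^(54.1/10)) = 10·log₁₀(676200) = 58.3 dB SPL.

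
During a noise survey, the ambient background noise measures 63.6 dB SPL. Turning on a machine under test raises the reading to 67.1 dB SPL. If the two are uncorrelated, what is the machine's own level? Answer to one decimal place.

Remove the background by subtracting linear intensities:
L_src = 10·log₁₀(10^(67.1/10) − 10^(63.6/10)) = 10·log₁₀(2838000) = 64.5 dB SPL.

64.5 dB SPL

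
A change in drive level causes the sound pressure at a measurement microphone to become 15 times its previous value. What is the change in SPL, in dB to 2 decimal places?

SPL change from a pressure ratio uses the 20·log₁₀ form:
20·log₁₀(15) = 23.52 dB.

23.52 dB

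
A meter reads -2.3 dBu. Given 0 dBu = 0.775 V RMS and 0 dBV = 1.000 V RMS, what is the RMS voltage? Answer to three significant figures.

V = 0.775 V × 10^(-2.3/20).
= 0.775 × 0.7674 = 0.595 V.

0.595 V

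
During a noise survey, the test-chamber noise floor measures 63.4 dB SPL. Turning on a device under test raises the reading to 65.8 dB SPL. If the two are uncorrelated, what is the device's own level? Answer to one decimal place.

Background correction is a power subtraction:
L_src = 10·log₁₀(10^(65.8/10) − 10^(63.4/10)) = 10·log₁₀(1614000) = 62.1 dB SPL.

62.1 dB SPL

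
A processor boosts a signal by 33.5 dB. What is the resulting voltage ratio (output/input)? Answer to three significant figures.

Voltage ratio = 10^(dB/20).
10^(33.5/20) = 10^(1.675) = 47.3.

47.3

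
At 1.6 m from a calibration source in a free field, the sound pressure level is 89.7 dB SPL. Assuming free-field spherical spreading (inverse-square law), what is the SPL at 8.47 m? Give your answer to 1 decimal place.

75.2 dB SPL

For a point source in a free field, ΔL = −20·log₁₀(d₂/d₁).
ΔL = −20·log₁₀(8.47/1.6) = -14.48 dB, so L₂ = 89.7 + (-14.48) = 75.2 dB SPL.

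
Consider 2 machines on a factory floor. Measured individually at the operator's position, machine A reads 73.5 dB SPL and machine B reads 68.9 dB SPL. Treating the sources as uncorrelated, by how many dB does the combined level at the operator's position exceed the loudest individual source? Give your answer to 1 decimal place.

1.3 dB

Add the sources as powers (linear), then convert back to dB:
L_total = 10·log₁₀(10^(73.5/10) + 10^(68.9/10)) = 74.79 dB SPL.
Excess over the loudest (73.5 dB): 74.79 − 73.5 = 1.3 dB.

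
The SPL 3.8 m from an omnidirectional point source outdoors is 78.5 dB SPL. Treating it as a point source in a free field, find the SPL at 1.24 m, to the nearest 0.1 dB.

88.2 dB SPL

For a point source in a free field, ΔL = −20·log₁₀(d₂/d₁).
ΔL = −20·log₁₀(1.24/3.8) = 9.73 dB, so L₂ = 78.5 + (9.73) = 88.2 dB SPL.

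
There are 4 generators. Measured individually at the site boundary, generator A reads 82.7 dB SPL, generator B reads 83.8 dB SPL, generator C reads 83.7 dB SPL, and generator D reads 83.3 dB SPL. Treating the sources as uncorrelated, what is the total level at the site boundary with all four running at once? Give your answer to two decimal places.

Uncorrelated sources add in intensity (power), not in dB.
L_total = 10·log₁₀(10^(82.7/10) + 10^(83.8/10) + 10^(83.7/10) + 10^(83.3/10)) = 10·log₁₀(874300000) = 89.42 dB SPL.

89.42 dB SPL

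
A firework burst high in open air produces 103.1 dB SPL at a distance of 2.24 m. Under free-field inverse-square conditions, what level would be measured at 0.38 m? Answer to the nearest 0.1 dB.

118.5 dB SPL

Free-field point source: level drops by 20·log₁₀ of the distance ratio.
ΔL = −20·log₁₀(0.38/2.24) = 15.41 dB, so L₂ = 103.1 + (15.41) = 118.5 dB SPL.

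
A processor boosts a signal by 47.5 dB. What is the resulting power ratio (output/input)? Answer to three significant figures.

Power ratio = 10^(dB/10).
10^(47.5/10) = 10^(4.750) = 56200.

56200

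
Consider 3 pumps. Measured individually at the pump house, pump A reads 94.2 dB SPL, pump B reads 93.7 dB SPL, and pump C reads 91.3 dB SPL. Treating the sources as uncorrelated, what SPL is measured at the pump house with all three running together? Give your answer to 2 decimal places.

98.01 dB SPL

Uncorrelated sources add in intensity (power), not in dB.
L_total = 10·log₁₀(10^(94.2/10) + 10^(93.7/10) + 10^(91.3/10)) = 10·log₁₀(6323000000) = 98.01 dB SPL.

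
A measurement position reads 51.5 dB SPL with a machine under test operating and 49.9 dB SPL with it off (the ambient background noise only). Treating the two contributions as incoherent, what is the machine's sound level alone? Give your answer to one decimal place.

Remove the background by subtracting linear intensities:
L_src = 10·log₁₀(10^(51.5/10) − 10^(49.9/10)) = 10·log₁₀(43530) = 46.4 dB SPL.

46.4 dB SPL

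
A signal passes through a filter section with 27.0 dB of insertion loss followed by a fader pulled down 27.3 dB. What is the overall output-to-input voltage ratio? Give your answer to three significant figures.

Net gain = (−27.0) + (−27.3) = -54.3 dB.
Voltage ratio = 10^(-54.3/20) = 0.00193.

0.00193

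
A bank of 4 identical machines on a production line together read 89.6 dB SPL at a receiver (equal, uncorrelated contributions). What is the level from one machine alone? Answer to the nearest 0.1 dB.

83.6 dB SPL

4 equal incoherent sources add 10·log₁₀(4) = 6.02 dB over one source.
L_one = 89.6 − 6.02 = 83.6 dB SPL.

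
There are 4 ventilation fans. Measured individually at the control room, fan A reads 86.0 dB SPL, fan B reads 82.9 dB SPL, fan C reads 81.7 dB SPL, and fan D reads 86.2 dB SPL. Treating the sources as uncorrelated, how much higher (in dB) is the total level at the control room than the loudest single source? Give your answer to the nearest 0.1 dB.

4.4 dB

Incoherent sources sum as intensities:
L_total = 10·log₁₀(10^(86.0/10) + 10^(82.9/10) + 10^(81.7/10) + 10^(86.2/10)) = 90.64 dB SPL.
Excess over the loudest (86.2 dB): 90.64 − 86.2 = 4.4 dB.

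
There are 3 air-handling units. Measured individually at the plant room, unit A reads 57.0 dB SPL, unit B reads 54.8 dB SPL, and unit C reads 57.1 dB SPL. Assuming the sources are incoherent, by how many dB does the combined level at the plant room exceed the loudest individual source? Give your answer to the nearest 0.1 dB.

4.1 dB

Incoherent sources sum as intensities:
L_total = 10·log₁₀(10^(57.0/10) + 10^(54.8/10) + 10^(57.1/10)) = 61.19 dB SPL.
Excess over the loudest (57.1 dB): 61.19 − 57.1 = 4.1 dB.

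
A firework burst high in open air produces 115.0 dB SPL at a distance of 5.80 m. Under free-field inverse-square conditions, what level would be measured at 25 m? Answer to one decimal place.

Inverse-square spreading gives ΔL = −20·log₁₀(d₂/d₁).
ΔL = −20·log₁₀(25/5.80) = -12.69 dB, so L₂ = 115.0 + (-12.69) = 102.3 dB SPL.

102.3 dB SPL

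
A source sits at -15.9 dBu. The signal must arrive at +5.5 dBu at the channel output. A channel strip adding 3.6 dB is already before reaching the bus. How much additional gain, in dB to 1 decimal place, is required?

17.8 dB

The required make-up gain is the shortfall in the dB sum.
G = +5.5 − (-15.9) − 3.6 = 17.8 dB.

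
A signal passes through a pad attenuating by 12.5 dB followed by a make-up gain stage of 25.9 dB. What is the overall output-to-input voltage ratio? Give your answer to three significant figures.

Net gain = (−12.5) + 25.9 = 13.4 dB.
Voltage ratio = 10^(13.4/20) = 4.68.

4.68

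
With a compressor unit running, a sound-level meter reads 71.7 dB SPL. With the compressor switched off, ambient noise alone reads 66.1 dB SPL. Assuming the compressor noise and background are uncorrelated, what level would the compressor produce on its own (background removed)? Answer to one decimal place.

Subtract intensities: L_src = 10·log₁₀(10^(L_total/10) − 10^(L_bg/10)).
L_src = 10·log₁₀(10^(71.7/10) − 10^(66.1/10)) = 10·log₁₀(10720000) = 70.3 dB SPL.

70.3 dB SPL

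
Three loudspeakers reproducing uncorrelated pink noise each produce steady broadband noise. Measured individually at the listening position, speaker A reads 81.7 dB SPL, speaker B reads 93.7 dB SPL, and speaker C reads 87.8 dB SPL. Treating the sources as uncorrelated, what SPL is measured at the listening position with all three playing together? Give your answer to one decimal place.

Uncorrelated sources add in intensity (power), not in dB.
L_total = 10·log₁₀(10^(81.7/10) + 10^(93.7/10) + 10^(87.8/10)) = 10·log₁₀(3095000000) = 94.9 dB SPL.

94.9 dB SPL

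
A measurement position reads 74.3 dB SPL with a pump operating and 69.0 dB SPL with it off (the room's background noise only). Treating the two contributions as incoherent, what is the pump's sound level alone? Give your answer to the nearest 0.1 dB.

Remove the background by subtracting linear intensities:
L_src = 10·log₁₀(10^(74.3/10) − 10^(69.0/10)) = 10·log₁₀(18970000) = 72.8 dB SPL.

72.8 dB SPL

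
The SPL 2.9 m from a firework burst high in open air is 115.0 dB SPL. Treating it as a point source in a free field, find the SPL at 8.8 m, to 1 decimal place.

105.4 dB SPL

For a point source in a free field, ΔL = −20·log₁₀(d₂/d₁).
ΔL = −20·log₁₀(8.8/2.9) = -9.64 dB, so L₂ = 115.0 + (-9.64) = 105.4 dB SPL.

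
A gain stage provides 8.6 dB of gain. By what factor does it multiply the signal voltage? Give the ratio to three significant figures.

2.69

Voltage ratio = 10^(dB/20).
10^(8.6/20) = 10^(0.4300) = 2.69.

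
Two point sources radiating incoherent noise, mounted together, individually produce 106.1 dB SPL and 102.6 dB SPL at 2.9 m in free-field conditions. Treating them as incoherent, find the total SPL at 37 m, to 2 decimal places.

85.59 dB SPL

Combined at 2.9 m: 10·log₁₀(10^(106.1/10)+10^(102.6/10)) = 107.704 dB SPL.
Then apply −20·log₁₀(37/2.9) = -22.116 dB → 85.59 dB SPL.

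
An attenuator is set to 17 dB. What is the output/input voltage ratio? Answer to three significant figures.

0.141

Voltage ratio = 10^(dB/20).
10^(-17/20) = 10^(-0.8500) = 0.141.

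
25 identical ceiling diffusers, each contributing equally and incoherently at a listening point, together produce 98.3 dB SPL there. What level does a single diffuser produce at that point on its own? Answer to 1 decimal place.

84.3 dB SPL

25 equal incoherent sources add 10·log₁₀(25) = 13.98 dB over one source.
L_one = 98.3 − 13.98 = 84.3 dB SPL.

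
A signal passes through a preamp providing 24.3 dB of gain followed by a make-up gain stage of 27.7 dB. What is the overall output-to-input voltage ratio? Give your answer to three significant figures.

Net gain = 24.3 + 27.7 = 52.0 dB.
Voltage ratio = 10^(52.0/20) = 398.

398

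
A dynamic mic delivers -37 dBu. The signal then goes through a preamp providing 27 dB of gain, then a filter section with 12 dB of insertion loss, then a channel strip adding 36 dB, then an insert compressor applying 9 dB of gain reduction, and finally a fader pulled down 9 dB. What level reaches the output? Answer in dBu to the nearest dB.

In dB, series stages simply add:
-37 + 27 − 12 + 36 − 9 − 9 = -4 dBu.

-4 dBu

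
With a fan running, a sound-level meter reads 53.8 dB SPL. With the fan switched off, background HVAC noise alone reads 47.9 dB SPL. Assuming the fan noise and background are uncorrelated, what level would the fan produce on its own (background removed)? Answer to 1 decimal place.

Background correction is a power subtraction:
L_src = 10·log₁₀(10^(53.8/10) − 10^(47.9/10)) = 10·log₁₀(178200) = 52.5 dB SPL.

52.5 dB SPL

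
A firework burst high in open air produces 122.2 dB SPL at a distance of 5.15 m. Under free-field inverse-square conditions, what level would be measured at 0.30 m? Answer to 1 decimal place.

Inverse-square spreading gives ΔL = −20·log₁₀(d₂/d₁).
ΔL = −20·log₁₀(0.30/5.15) = 24.69 dB, so L₂ = 122.2 + (24.69) = 146.9 dB SPL.

146.9 dB SPL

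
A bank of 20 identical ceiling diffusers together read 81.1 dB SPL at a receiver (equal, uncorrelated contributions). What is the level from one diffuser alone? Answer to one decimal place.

20 equal incoherent sources add 10·log₁₀(20) = 13.01 dB over one source.
L_one = 81.1 − 13.01 = 68.1 dB SPL.

68.1 dB SPL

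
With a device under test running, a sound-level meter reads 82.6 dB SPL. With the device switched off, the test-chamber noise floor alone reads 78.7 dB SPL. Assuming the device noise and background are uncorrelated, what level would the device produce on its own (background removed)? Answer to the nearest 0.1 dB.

Background correction is a power subtraction:
L_src = 10·log₁₀(10^(82.6/10) − 10^(78.7/10)) = 10·log₁₀(107800000) = 80.3 dB SPL.

80.3 dB SPL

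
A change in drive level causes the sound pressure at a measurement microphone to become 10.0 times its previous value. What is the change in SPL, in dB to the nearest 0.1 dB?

20.0 dB

Sound pressure is an amplitude quantity: ΔL = 20·log₁₀(p₂/p₁).
20·log₁₀(10.0) = 20.0 dB.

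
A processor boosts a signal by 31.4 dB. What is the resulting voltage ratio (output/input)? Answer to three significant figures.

37.2

Voltage ratio = 10^(dB/20).
10^(31.4/20) = 10^(1.570) = 37.2.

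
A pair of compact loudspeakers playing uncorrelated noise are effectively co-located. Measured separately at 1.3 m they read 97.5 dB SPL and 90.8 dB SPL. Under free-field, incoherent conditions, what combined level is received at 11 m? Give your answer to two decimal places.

79.79 dB SPL

Combined at 1.3 m: 10·log₁₀(10^(97.5/10)+10^(90.8/10)) = 98.341 dB SPL.
Then apply −20·log₁₀(11/1.3) = -18.549 dB → 79.79 dB SPL.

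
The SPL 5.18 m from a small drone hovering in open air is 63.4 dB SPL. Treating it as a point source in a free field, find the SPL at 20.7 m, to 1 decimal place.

Inverse-square spreading gives ΔL = −20·log₁₀(d₂/d₁).
ΔL = −20·log₁₀(20.7/5.18) = -12.03 dB, so L₂ = 63.4 + (-12.03) = 51.4 dB SPL.

51.4 dB SPL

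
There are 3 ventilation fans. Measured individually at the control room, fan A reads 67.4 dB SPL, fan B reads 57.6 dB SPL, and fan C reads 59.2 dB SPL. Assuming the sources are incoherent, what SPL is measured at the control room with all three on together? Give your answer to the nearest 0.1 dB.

68.4 dB SPL

Uncorrelated sources add in intensity (power), not in dB.
L_total = 10·log₁₀(10^(67.4/10) + 10^(57.6/10) + 10^(59.2/10)) = 10·log₁₀(6903000) = 68.4 dB SPL.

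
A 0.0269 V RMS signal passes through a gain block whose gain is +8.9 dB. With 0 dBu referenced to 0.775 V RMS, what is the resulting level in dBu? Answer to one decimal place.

Input level: 20·log₁₀(0.0269/0.775) = -29.19 dBu.
Output: -29.19 + 8.9 = -20.3 dBu.

-20.3 dBu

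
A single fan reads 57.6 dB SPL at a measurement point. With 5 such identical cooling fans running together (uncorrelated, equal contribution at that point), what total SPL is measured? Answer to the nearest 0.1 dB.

64.6 dB SPL

5 equal incoherent sources raise the level by 10·log₁₀(5) = 6.99 dB.
L_total = 57.6 + 6.99 = 64.6 dB SPL.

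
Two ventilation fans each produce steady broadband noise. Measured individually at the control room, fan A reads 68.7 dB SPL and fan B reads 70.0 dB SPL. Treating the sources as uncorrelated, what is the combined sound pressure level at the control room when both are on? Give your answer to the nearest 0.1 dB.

72.4 dB SPL

Uncorrelated sources add in intensity (power), not in dB.
L_total = 10·log₁₀(10^(68.7/10) + 10^(70.0/10)) = 10·log₁₀(17410000) = 72.4 dB SPL.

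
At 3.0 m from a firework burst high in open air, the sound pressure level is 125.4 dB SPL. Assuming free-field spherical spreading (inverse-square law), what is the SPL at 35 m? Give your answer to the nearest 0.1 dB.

Free-field point source: level drops by 20·log₁₀ of the distance ratio.
ΔL = −20·log₁₀(35/3.0) = -21.34 dB, so L₂ = 125.4 + (-21.34) = 104.1 dB SPL.

104.1 dB SPL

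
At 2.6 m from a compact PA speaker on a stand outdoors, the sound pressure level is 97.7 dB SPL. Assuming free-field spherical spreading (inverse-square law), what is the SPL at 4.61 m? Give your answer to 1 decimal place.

92.7 dB SPL

For a point source in a free field, ΔL = −20·log₁₀(d₂/d₁).
ΔL = −20·log₁₀(4.61/2.6) = -4.97 dB, so L₂ = 97.7 + (-4.97) = 92.7 dB SPL.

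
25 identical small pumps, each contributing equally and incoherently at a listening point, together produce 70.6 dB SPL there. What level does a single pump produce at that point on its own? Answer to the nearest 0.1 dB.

56.6 dB SPL

25 equal incoherent sources add 10·log₁₀(25) = 13.98 dB over one source.
L_one = 70.6 − 13.98 = 56.6 dB SPL.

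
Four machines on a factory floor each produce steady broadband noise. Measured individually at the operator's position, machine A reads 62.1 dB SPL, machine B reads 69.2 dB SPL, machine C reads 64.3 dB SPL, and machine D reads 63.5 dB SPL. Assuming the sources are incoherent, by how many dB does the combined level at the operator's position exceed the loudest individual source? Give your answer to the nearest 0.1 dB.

2.5 dB

Uncorrelated sources add in intensity (power), not in dB.
L_total = 10·log₁₀(10^(62.1/10) + 10^(69.2/10) + 10^(64.3/10) + 10^(63.5/10)) = 71.72 dB SPL.
Excess over the loudest (69.2 dB): 71.72 − 69.2 = 2.5 dB.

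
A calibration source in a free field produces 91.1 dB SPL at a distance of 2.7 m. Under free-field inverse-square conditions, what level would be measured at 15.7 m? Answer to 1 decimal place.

Inverse-square spreading gives ΔL = −20·log₁₀(d₂/d₁).
ΔL = −20·log₁₀(15.7/2.7) = -15.29 dB, so L₂ = 91.1 + (-15.29) = 75.8 dB SPL.

75.8 dB SPL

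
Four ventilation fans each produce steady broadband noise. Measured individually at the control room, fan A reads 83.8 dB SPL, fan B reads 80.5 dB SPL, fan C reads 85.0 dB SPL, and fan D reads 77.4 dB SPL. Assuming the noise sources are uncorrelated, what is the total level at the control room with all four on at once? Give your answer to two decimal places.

Add the sources as powers (linear), then convert back to dB:
L_total = 10·log₁₀(10^(83.8/10) + 10^(80.5/10) + 10^(85.0/10) + 10^(77.4/10)) = 10·log₁₀(723300000) = 88.59 dB SPL.

88.59 dB SPL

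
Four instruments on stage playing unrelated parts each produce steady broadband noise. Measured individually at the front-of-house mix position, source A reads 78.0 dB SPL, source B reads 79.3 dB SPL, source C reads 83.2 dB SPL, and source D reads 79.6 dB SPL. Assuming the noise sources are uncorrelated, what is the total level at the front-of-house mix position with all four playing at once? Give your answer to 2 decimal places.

Incoherent sources sum as intensities:
L_total = 10·log₁₀(10^(78.0/10) + 10^(79.3/10) + 10^(83.2/10) + 10^(79.6/10)) = 10·log₁₀(448300000) = 86.52 dB SPL.

86.52 dB SPL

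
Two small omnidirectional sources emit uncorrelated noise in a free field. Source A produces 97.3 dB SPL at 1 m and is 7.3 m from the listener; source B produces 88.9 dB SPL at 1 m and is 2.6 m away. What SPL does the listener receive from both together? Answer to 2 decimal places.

At the listener: L_A = 97.3 − 20·log₁₀(7.3) = 80.034 dB; L_B = 88.9 − 20·log₁₀(2.6) = 80.601 dB.
Combined: 10·log₁₀(10^(80.034/10)+10^(80.601/10)) = 83.34 dB SPL.

83.34 dB SPL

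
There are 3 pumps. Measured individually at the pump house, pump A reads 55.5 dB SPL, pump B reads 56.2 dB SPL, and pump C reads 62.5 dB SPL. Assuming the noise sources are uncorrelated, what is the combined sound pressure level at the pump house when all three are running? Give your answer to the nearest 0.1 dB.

Uncorrelated sources add in intensity (power), not in dB.
L_total = 10·log₁₀(10^(55.5/10) + 10^(56.2/10) + 10^(62.5/10)) = 10·log₁₀(2550000) = 64.1 dB SPL.

64.1 dB SPL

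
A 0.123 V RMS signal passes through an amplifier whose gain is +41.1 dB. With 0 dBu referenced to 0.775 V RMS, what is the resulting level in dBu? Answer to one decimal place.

+25.1 dBu

Input level: 20·log₁₀(0.123/0.775) = -15.99 dBu.
Output: -15.99 + 41.1 = +25.1 dBu.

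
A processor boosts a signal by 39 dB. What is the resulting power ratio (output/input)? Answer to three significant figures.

Power ratio = 10^(dB/10).
10^(39/10) = 10^(3.900) = 7940.

7940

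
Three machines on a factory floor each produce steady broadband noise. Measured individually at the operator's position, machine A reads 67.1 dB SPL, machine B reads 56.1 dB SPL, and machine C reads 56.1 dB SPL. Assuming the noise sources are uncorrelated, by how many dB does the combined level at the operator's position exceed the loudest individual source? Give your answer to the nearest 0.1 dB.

Incoherent sources sum as intensities:
L_total = 10·log₁₀(10^(67.1/10) + 10^(56.1/10) + 10^(56.1/10)) = 67.74 dB SPL.
Excess over the loudest (67.1 dB): 67.74 − 67.1 = 0.6 dB.

0.6 dB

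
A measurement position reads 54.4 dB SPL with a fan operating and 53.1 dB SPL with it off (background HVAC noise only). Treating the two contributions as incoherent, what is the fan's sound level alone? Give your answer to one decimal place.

Subtract intensities: L_src = 10·log₁₀(10^(L_total/10) − 10^(L_bg/10)).
L_src = 10·log₁₀(10^(54.4/10) − 10^(53.1/10)) = 10·log₁₀(71250) = 48.5 dB SPL.

48.5 dB SPL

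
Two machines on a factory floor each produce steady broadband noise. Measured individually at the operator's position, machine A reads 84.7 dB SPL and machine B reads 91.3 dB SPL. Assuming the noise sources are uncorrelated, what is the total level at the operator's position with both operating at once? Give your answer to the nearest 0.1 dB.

Uncorrelated sources add in intensity (power), not in dB.
L_total = 10·log₁₀(10^(84.7/10) + 10^(91.3/10)) = 10·log₁₀(1644000000) = 92.2 dB SPL.

92.2 dB SPL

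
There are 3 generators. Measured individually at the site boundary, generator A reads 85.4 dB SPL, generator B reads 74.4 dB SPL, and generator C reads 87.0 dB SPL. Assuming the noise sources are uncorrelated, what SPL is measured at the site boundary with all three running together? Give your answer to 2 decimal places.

89.42 dB SPL

Add the sources as powers (linear), then convert back to dB:
L_total = 10·log₁₀(10^(85.4/10) + 10^(74.4/10) + 10^(87.0/10)) = 10·log₁₀(875500000) = 89.42 dB SPL.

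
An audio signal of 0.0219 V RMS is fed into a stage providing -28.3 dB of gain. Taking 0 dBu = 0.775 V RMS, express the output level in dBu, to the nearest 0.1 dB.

Input level: 20·log₁₀(0.0219/0.775) = -30.98 dBu.
Output: -30.98 − 28.3 = -59.3 dBu.

-59.3 dBu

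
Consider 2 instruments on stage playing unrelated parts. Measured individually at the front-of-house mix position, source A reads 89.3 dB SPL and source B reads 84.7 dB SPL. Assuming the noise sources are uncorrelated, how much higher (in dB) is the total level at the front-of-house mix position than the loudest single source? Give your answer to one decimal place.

1.3 dB

Add the sources as powers (linear), then convert back to dB:
L_total = 10·log₁₀(10^(89.3/10) + 10^(84.7/10)) = 90.59 dB SPL.
Excess over the loudest (89.3 dB): 90.59 − 89.3 = 1.3 dB.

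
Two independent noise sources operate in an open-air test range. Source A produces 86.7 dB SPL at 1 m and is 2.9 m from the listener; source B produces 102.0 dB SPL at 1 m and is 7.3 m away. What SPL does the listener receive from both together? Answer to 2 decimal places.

85.48 dB SPL

At the listener: L_A = 86.7 − 20·log₁₀(2.9) = 77.452 dB; L_B = 102.0 − 20·log₁₀(7.3) = 84.734 dB.
Combined: 10·log₁₀(10^(77.452/10)+10^(84.734/10)) = 85.48 dB SPL.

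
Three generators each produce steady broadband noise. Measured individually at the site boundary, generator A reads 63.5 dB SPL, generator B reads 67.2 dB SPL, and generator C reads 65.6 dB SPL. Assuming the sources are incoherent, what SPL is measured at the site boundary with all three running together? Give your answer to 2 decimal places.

70.46 dB SPL

Add the sources as powers (linear), then convert back to dB:
L_total = 10·log₁₀(10^(63.5/10) + 10^(67.2/10) + 10^(65.6/10)) = 10·log₁₀(11120000) = 70.46 dB SPL.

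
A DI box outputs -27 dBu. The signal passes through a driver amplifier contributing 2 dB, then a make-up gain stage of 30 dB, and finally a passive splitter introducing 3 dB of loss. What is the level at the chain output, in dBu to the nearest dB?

+2 dBu

Gain stages sum in dB:
-27 + 2 + 30 − 3 = +2 dBu.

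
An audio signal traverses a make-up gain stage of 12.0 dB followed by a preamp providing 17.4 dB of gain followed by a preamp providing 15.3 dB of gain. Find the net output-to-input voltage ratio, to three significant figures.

Net gain = 12.0 + 17.4 + 15.3 = 44.7 dB.
Voltage ratio = 10^(44.7/20) = 172.

172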